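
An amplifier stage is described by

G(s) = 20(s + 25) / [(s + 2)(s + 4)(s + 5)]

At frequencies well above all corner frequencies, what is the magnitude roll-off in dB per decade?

Each pole contributes −20 dB/decade at high frequency; each zero contributes +20 dB/decade.
Net: 1 zero(s) − 3 pole(s) → -40 dB/decade.

-40 dB/decade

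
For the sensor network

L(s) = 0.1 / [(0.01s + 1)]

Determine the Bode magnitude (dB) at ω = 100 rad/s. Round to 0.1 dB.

At ω = 100 rad/s:
pole (1 + j100·0.01) = 1 + j1 → |·| ≈ 1.4142, ∠ ≈ 45.00°
|L| = 0.1 · 1 / (1.4142) ≈ 0.070711
Gain = 20 log₁₀(0.070711) ≈ -23.01 dB

-23.0 dB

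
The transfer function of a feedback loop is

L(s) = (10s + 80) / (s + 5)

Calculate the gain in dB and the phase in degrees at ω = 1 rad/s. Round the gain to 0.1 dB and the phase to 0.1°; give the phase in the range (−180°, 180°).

Substitute s = j1:
Numerator: 10(j1) + 80 = 80 + j10
Denominator: (j1) + 5 = 5 + j1
|N| = √(80² + 10²) ≈ 80.623, ∠N ≈ 7.13°
|D| = √(5² + 1²) ≈ 5.099, ∠D ≈ 11.31°
|L| = 80.623 / 5.099 ≈ 15.812
Gain = 20 log₁₀(15.812) ≈ 23.98 dB
∠L = 7.13° − 11.31° = -4.18°

24.0 dB, -4.2°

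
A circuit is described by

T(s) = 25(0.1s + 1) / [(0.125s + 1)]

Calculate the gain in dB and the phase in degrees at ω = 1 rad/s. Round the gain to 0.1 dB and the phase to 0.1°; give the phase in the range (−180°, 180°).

27.9 dB, -1.4°

At ω = 1 rad/s:
zero (1 + j1·0.1) = 1 + j0.1 → |·| ≈ 1.005, ∠ ≈ 5.71°
pole (1 + j1·0.125) = 1 + j0.125 → |·| ≈ 1.0078, ∠ ≈ 7.13°
|T| = 25 · 1.005 / (1.0078) ≈ 24.931
Gain = 20 log₁₀(24.931) ≈ 27.93 dB
∠T = (5.71°) − (7.13°) = -1.42°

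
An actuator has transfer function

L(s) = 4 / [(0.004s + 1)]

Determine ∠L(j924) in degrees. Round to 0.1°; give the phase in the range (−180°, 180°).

At ω = 924 rad/s:
pole (1 + j924·0.004) = 1 + j3.696 → |·| ≈ 3.8289, ∠ ≈ 74.86°
∠L = (0°) − (74.86°) = -74.86°

-74.9°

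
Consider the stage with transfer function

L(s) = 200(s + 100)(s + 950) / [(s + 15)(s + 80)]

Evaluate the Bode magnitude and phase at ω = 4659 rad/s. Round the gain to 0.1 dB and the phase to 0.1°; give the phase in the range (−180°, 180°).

46.2 dB, -11.6°

At s = jω = j4659:
zero (s+100): 100 + j4659 → |·| = √(100²+4659²) = √21716281 ≈ 4660.1, ∠ = arctan(4659/100) ≈ 88.77°
zero (s+950): 950 + j4659 → |·| = √(950²+4659²) = √22608781 ≈ 4754.9, ∠ = arctan(4659/950) ≈ 78.48°
pole (s+15): 15 + j4659 → |·| = √(15²+4659²) = √21706506 ≈ 4659, ∠ = arctan(4659/15) ≈ 89.82°
pole (s+80): 80 + j4659 → |·| = √(80²+4659²) = √21712681 ≈ 4659.7, ∠ = arctan(4659/80) ≈ 89.02°
|L| = 200 · 2.2158e+07 / 2.171e+07 ≈ 204.13
Gain = 20 log₁₀(204.13) ≈ 46.20 dB
∠L = 167.25° − 178.84° = -11.59°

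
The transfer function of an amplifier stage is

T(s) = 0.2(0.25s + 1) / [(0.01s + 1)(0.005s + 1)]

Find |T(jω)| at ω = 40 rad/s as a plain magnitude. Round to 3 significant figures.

At ω = 40 rad/s:
zero (1 + j40·0.25) = 1 + j10 → |·| ≈ 10.05, ∠ ≈ 84.29°
pole (1 + j40·0.01) = 1 + j0.4 → |·| ≈ 1.077, ∠ ≈ 21.80°
pole (1 + j40·0.005) = 1 + j0.2 → |·| ≈ 1.0198, ∠ ≈ 11.31°
|T| = 0.2 · 10.05 / (1.077 · 1.0198) ≈ 1.8301

1.83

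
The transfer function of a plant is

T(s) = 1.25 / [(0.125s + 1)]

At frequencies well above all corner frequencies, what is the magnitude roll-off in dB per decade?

-20 dB/decade

Each pole contributes −20 dB/decade at high frequency; each zero contributes +20 dB/decade.
Net: 0 zero(s) − 1 pole(s) → -20 dB/decade.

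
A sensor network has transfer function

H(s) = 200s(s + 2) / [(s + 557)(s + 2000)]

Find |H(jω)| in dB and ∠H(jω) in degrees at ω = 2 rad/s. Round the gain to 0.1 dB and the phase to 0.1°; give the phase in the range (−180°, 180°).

-59.9 dB, 134.7°

At s = jω = j2:
zero (s+2): 2 + j2 → |·| = √(2²+2²) = √8 ≈ 2.8284, ∠ = arctan(2/2) ≈ 45.00°
zero at origin: s = j2 → |·| = 2, ∠ = 90.00°
pole (s+557): 557 + j2 → |·| = √(557²+2²) = √310253 ≈ 557, ∠ = arctan(2/557) ≈ 0.21°
pole (s+2000): 2000 + j2 → |·| = √(2000²+2²) = √4000004 ≈ 2000, ∠ = arctan(2/2000) ≈ 0.06°
|H| = 200 · 5.6568 / 1.114e+06 ≈ 0.0010156
Gain = 20 log₁₀(0.0010156) ≈ -59.87 dB
∠H = 135.00° − 0.27° = 134.73°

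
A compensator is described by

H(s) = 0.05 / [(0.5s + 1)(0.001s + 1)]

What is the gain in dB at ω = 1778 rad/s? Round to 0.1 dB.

At ω = 1778 rad/s:
pole (1 + j1778·0.5) = 1 + j889 → |·| ≈ 889, ∠ ≈ 89.94°
pole (1 + j1778·0.001) = 1 + j1.778 → |·| ≈ 2.0399, ∠ ≈ 60.65°
|H| = 0.05 · 1 / (889 · 2.0399) ≈ 2.7571e-05
Gain = 20 log₁₀(2.7571e-05) ≈ -91.19 dB

-91.2 dB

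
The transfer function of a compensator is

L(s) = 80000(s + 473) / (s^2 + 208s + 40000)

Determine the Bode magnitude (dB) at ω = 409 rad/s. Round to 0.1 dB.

50.3 dB

At s = jω = j409:
zero (s+473): 473 + j409 → |·| = √(473²+409²) = √391010 ≈ 625.31, ∠ = arctan(409/473) ≈ 40.85°
quadratic: (j409)² + 208·j409 + 40000 = -127281 + j85072 → |·| ≈ 1.5309e+05, ∠ ≈ 146.24°
|L| = 80000 · 625.31 / 1.5309e+05 ≈ 326.77
Gain = 20 log₁₀(326.77) ≈ 50.28 dB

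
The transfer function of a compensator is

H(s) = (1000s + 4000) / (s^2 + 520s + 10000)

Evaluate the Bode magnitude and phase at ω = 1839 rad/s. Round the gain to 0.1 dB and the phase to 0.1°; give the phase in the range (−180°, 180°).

Substitute s = j1839:
Numerator: 1000(j1839) + 4000 = 4000 + j1839000
Denominator: (j1839)^2 + 520(j1839) + 10000 = -3371921 + j956280
|N| = √(4000² + 1839000²) ≈ 1.839e+06, ∠N ≈ 89.88°
|D| = √(3371921² + 956280²) ≈ 3.5049e+06, ∠D ≈ 164.17°
|H| = 1.839e+06 / 3.5049e+06 ≈ 0.52469
Gain = 20 log₁₀(0.52469) ≈ -5.60 dB
∠H = 89.88° − 164.17° = -74.29°

-5.6 dB, -74.3°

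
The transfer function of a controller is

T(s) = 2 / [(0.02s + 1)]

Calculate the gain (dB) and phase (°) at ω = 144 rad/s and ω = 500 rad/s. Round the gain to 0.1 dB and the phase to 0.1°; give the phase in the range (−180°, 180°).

At ω = 144 rad/s:
pole (1 + j144·0.02) = 1 + j2.88 → |·| ≈ 3.0487, ∠ ≈ 70.85°
|T| = 2 · 1 / (3.0487) ≈ 0.65602
Gain = 20 log₁₀(0.65602) ≈ -3.66 dB
∠T = (0°) − (70.85°) = -70.85°

At ω = 500 rad/s:
pole (1 + j500·0.02) = 1 + j10 → |·| ≈ 10.05, ∠ ≈ 84.29°
|T| = 2 · 1 / (10.05) ≈ 0.199
Gain = 20 log₁₀(0.199) ≈ -14.02 dB
∠T = (0°) − (84.29°) = -84.29°

ω = 144: -3.7 dB, -70.9°; ω = 500: -14.0 dB, -84.3°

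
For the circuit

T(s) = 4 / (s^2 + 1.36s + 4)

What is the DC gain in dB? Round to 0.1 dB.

T(0) = 4 / 4 = 1
20 log₁₀(1) ≈ 0.00 dB

0.0 dB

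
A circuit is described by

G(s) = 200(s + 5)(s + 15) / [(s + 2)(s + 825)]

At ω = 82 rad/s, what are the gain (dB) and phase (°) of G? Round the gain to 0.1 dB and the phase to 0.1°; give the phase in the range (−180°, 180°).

At s = jω = j82:
zero (s+5): 5 + j82 → |·| = √(5²+82²) = √6749 ≈ 82.152, ∠ = arctan(82/5) ≈ 86.51°
zero (s+15): 15 + j82 → |·| = √(15²+82²) = √6949 ≈ 83.361, ∠ = arctan(82/15) ≈ 79.63°
pole (s+2): 2 + j82 → |·| = √(2²+82²) = √6728 ≈ 82.024, ∠ = arctan(82/2) ≈ 88.60°
pole (s+825): 825 + j82 → |·| = √(825²+82²) = √687349 ≈ 829.07, ∠ = arctan(82/825) ≈ 5.68°
|G| = 200 · 6848.3 / 68004 ≈ 20.141
Gain = 20 log₁₀(20.141) ≈ 26.08 dB
∠G = 166.14° − 94.28° = 71.86°

26.1 dB, 71.9°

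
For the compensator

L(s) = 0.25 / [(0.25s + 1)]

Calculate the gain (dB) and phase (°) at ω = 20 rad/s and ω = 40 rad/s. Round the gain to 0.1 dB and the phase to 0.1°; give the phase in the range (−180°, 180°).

At ω = 20 rad/s:
pole (1 + j20·0.25) = 1 + j5 → |·| ≈ 5.099, ∠ ≈ 78.69°
|L| = 0.25 · 1 / (5.099) ≈ 0.049029
Gain = 20 log₁₀(0.049029) ≈ -26.19 dB
∠L = (0°) − (78.69°) = -78.69°

At ω = 40 rad/s:
pole (1 + j40·0.25) = 1 + j10 → |·| ≈ 10.05, ∠ ≈ 84.29°
|L| = 0.25 · 1 / (10.05) ≈ 0.024876
Gain = 20 log₁₀(0.024876) ≈ -32.08 dB
∠L = (0°) − (84.29°) = -84.29°

ω = 20: -26.2 dB, -78.7°; ω = 40: -32.1 dB, -84.3°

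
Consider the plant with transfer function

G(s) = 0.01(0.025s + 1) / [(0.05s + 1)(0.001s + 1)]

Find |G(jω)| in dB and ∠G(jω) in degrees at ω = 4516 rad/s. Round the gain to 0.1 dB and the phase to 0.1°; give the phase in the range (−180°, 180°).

-59.3 dB, -77.8°

At ω = 4516 rad/s:
zero (1 + j4516·0.025) = 1 + j112.9 → |·| ≈ 112.9, ∠ ≈ 89.49°
pole (1 + j4516·0.05) = 1 + j225.8 → |·| ≈ 225.8, ∠ ≈ 89.75°
pole (1 + j4516·0.001) = 1 + j4.516 → |·| ≈ 4.6254, ∠ ≈ 77.51°
|G| = 0.01 · 112.9 / (225.8 · 4.6254) ≈ 0.001081
Gain = 20 log₁₀(0.001081) ≈ -59.32 dB
∠G = (89.49°) − (89.75° + 77.51°) = -77.77°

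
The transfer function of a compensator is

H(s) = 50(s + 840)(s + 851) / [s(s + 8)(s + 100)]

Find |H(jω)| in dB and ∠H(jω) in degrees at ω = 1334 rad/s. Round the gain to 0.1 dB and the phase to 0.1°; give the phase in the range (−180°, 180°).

-25.6 dB, -150.1°

At s = jω = j1334:
zero (s+840): 840 + j1334 → |·| = √(840²+1334²) = √2485156 ≈ 1576.4, ∠ = arctan(1334/840) ≈ 57.80°
zero (s+851): 851 + j1334 → |·| = √(851²+1334²) = √2503757 ≈ 1582.3, ∠ = arctan(1334/851) ≈ 57.46°
pole (s+8): 8 + j1334 → |·| = √(8²+1334²) = √1779620 ≈ 1334, ∠ = arctan(1334/8) ≈ 89.66°
pole (s+100): 100 + j1334 → |·| = √(100²+1334²) = √1789556 ≈ 1337.7, ∠ = arctan(1334/100) ≈ 85.71°
pole at origin: |s| = 1334, ∠ = 90.00° (in denominator)
|H| = 50 · 2.4943e+06 / 2.3805e+09 ≈ 0.05239
Gain = 20 log₁₀(0.05239) ≈ -25.62 dB
∠H = 115.26° − 265.37° = -150.11°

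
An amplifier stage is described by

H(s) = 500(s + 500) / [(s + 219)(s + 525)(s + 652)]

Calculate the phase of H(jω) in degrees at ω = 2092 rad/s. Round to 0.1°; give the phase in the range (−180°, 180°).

At s = jω = j2092:
zero (s+500): 500 + j2092 → |·| = √(500²+2092²) = √4626464 ≈ 2150.9, ∠ = arctan(2092/500) ≈ 76.56°
pole (s+219): 219 + j2092 → |·| = √(219²+2092²) = √4424425 ≈ 2103.4, ∠ = arctan(2092/219) ≈ 84.02°
pole (s+525): 525 + j2092 → |·| = √(525²+2092²) = √4652089 ≈ 2156.9, ∠ = arctan(2092/525) ≈ 75.91°
pole (s+652): 652 + j2092 → |·| = √(652²+2092²) = √4801568 ≈ 2191.2, ∠ = arctan(2092/652) ≈ 72.69°
∠H = 76.56° − 232.62° = -156.06°

-156.1°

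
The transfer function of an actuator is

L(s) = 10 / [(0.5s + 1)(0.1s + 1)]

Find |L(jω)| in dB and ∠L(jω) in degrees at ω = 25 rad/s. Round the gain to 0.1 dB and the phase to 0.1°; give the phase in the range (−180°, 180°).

-10.6 dB, -153.6°

At ω = 25 rad/s:
pole (1 + j25·0.5) = 1 + j12.5 → |·| ≈ 12.54, ∠ ≈ 85.43°
pole (1 + j25·0.1) = 1 + j2.5 → |·| ≈ 2.6926, ∠ ≈ 68.20°
|L| = 10 · 1 / (12.54 · 2.6926) ≈ 0.29616
Gain = 20 log₁₀(0.29616) ≈ -10.57 dB
∠L = (0°) − (85.43° + 68.20°) = -153.63°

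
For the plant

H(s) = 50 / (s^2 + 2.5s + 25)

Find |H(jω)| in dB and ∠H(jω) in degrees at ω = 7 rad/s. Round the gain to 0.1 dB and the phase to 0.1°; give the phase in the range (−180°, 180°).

4.5 dB, -143.9°

At s = jω = j7:
quadratic: (j7)² + 2.5·j7 + 25 = -24 + j17.5 → |·| ≈ 29.703, ∠ ≈ 143.90°
|H| = 50 / 29.703 ≈ 1.6833
Gain = 20 log₁₀(1.6833) ≈ 4.52 dB
∠H = 0.00° − 143.90° = -143.90°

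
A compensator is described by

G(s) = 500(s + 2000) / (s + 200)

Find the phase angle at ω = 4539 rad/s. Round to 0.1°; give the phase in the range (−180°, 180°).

-21.3°

At s = jω = j4539:
zero (s+2000): 2000 + j4539 → |·| = √(2000²+4539²) = √24602521 ≈ 4960.1, ∠ = arctan(4539/2000) ≈ 66.22°
pole (s+200): 200 + j4539 → |·| = √(200²+4539²) = √20642521 ≈ 4543.4, ∠ = arctan(4539/200) ≈ 87.48°
∠G = 66.22° − 87.48° = -21.26°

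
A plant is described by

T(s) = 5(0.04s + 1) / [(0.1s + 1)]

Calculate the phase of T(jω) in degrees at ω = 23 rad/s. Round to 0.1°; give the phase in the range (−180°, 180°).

At ω = 23 rad/s:
zero (1 + j23·0.04) = 1 + j0.92 → |·| ≈ 1.3588, ∠ ≈ 42.61°
pole (1 + j23·0.1) = 1 + j2.3 → |·| ≈ 2.508, ∠ ≈ 66.50°
∠T = (42.61°) − (66.50°) = -23.89°

-23.9°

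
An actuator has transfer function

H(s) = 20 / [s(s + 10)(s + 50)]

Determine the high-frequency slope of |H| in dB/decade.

-60 dB/decade

Each pole contributes −20 dB/decade at high frequency; each zero contributes +20 dB/decade.
Net: 0 zero(s) − 3 pole(s) → -60 dB/decade.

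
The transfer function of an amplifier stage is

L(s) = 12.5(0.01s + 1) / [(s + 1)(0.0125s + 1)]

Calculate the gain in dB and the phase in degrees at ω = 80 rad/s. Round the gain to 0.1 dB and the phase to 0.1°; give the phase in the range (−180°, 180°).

At ω = 80 rad/s:
zero (1 + j80·0.01) = 1 + j0.8 → |·| ≈ 1.2806, ∠ ≈ 38.66°
pole (1 + j80·1) = 1 + j80 → |·| ≈ 80.006, ∠ ≈ 89.28°
pole (1 + j80·0.0125) = 1 + j1 → |·| ≈ 1.4142, ∠ ≈ 45.00°
|L| = 12.5 · 1.2806 / (80.006 · 1.4142) ≈ 0.14148
Gain = 20 log₁₀(0.14148) ≈ -16.99 dB
∠L = (38.66°) − (89.28° + 45.00°) = -95.62°

-17.0 dB, -95.6°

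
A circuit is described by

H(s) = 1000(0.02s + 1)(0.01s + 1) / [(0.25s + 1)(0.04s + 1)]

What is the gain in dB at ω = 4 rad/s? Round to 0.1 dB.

At ω = 4 rad/s:
zero (1 + j4·0.02) = 1 + j0.08 → |·| ≈ 1.0032, ∠ ≈ 4.57°
zero (1 + j4·0.01) = 1 + j0.04 → |·| ≈ 1.0008, ∠ ≈ 2.29°
pole (1 + j4·0.25) = 1 + j1 → |·| ≈ 1.4142, ∠ ≈ 45.00°
pole (1 + j4·0.04) = 1 + j0.16 → |·| ≈ 1.0127, ∠ ≈ 9.09°
|H| = 1000 · 1.0032 · 1.0008 / (1.4142 · 1.0127) ≈ 701.04
Gain = 20 log₁₀(701.04) ≈ 56.91 dB

56.9 dB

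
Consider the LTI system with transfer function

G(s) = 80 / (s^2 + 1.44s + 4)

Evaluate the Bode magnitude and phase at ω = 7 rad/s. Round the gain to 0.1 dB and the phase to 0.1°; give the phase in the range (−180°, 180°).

4.8 dB, -167.4°

At s = jω = j7:
quadratic: (j7)² + 1.44·j7 + 4 = -45 + j10.08 → |·| ≈ 46.115, ∠ ≈ 167.37°
|G| = 80 / 46.115 ≈ 1.7348
Gain = 20 log₁₀(1.7348) ≈ 4.78 dB
∠G = 0.00° − 167.37° = -167.37°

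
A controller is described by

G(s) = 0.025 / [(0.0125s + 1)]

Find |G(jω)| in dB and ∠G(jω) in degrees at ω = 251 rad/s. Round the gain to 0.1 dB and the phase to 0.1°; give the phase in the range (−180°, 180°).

-42.4 dB, -72.3°

At ω = 251 rad/s:
pole (1 + j251·0.0125) = 1 + j3.1375 → |·| ≈ 3.293, ∠ ≈ 72.32°
|G| = 0.025 · 1 / (3.293) ≈ 0.0075919
Gain = 20 log₁₀(0.0075919) ≈ -42.39 dB
∠G = (0°) − (72.32°) = -72.32°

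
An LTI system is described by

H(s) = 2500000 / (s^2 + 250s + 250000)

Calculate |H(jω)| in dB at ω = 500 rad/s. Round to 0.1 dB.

26.0 dB

At s = jω = j500:
quadratic: (j500)² + 250·j500 + 250000 = 0 + j125000 → |·| ≈ 1.25e+05, ∠ ≈ 90.00°
|H| = 2500000 / 1.25e+05 ≈ 20
Gain = 20 log₁₀(20) ≈ 26.02 dB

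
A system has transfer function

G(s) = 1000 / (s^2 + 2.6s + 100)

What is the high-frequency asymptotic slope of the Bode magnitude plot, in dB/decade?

Each pole contributes −20 dB/decade at high frequency; each zero contributes +20 dB/decade.
Net: 0 zero(s) − 2 pole(s) → -40 dB/decade.

-40 dB/decade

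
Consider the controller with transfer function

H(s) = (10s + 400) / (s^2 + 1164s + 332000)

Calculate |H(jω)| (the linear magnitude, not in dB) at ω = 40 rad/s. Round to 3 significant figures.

0.00170

Substitute s = j40:
Numerator: 10(j40) + 400 = 400 + j400
Denominator: (j40)^2 + 1164(j40) + 332000 = 330400 + j46560
|N| = √(400² + 400²) ≈ 565.69, ∠N ≈ 45.00°
|D| = √(330400² + 46560²) ≈ 3.3366e+05, ∠D ≈ 8.02°
|H| = 565.69 / 3.3366e+05 ≈ 0.0016954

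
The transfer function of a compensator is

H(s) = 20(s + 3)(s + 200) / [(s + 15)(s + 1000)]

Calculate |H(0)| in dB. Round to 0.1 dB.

-1.9 dB

H(0) = 20·3·200 / (15·1000) = 0.8
20 log₁₀(0.8) ≈ -1.94 dB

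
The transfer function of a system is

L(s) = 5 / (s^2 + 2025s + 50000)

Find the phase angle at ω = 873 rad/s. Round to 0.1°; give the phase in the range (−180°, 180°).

-111.9°

Substitute s = j873:
Numerator: 5 = 5 + j0
Denominator: (j873)^2 + 2025(j873) + 50000 = -712129 + j1767825
|N| = √(5² + 0²) ≈ 5, ∠N ≈ 0.00°
|D| = √(712129² + 1767825²) ≈ 1.9059e+06, ∠D ≈ 111.94°
∠L = 0.00° − 111.94° = -111.94°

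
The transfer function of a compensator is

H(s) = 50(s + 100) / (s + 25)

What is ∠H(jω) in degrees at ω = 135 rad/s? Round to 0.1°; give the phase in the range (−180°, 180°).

-26.0°

At s = jω = j135:
zero (s+100): 100 + j135 → |·| = √(100²+135²) = √28225 ≈ 168, ∠ = arctan(135/100) ≈ 53.47°
pole (s+25): 25 + j135 → |·| = √(25²+135²) = √18850 ≈ 137.3, ∠ = arctan(135/25) ≈ 79.51°
∠H = 53.47° − 79.51° = -26.04°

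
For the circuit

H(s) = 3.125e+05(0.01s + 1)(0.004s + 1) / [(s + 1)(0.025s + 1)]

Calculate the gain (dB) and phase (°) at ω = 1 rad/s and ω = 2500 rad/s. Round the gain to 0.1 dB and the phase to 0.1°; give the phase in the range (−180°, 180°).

At ω = 1 rad/s:
zero (1 + j1·0.01) = 1 + j0.01 → |·| ≈ 1, ∠ ≈ 0.57°
zero (1 + j1·0.004) = 1 + j0.004 → |·| ≈ 1, ∠ ≈ 0.23°
pole (1 + j1·1) = 1 + j1 → |·| ≈ 1.4142, ∠ ≈ 45.00°
pole (1 + j1·0.025) = 1 + j0.025 → |·| ≈ 1.0003, ∠ ≈ 1.43°
|H| = 3.125e+05 · 1 · 1 / (1.4142 · 1.0003) ≈ 2.2091e+05
Gain = 20 log₁₀(2.2091e+05) ≈ 106.88 dB
∠H = (0.57° + 0.23°) − (45.00° + 1.43°) = -45.63°

At ω = 2500 rad/s:
zero (1 + j2500·0.01) = 1 + j25 → |·| ≈ 25.02, ∠ ≈ 87.71°
zero (1 + j2500·0.004) = 1 + j10 → |·| ≈ 10.05, ∠ ≈ 84.29°
pole (1 + j2500·1) = 1 + j2500 → |·| ≈ 2500, ∠ ≈ 89.98°
pole (1 + j2500·0.025) = 1 + j62.5 → |·| ≈ 62.508, ∠ ≈ 89.08°
|H| = 3.125e+05 · 25.02 · 10.05 / (2500 · 62.508) ≈ 502.84
Gain = 20 log₁₀(502.84) ≈ 54.03 dB
∠H = (87.71° + 84.29°) − (89.98° + 89.08°) = -7.06°

ω = 1: 106.9 dB, -45.6°; ω = 2500: 54.0 dB, -7.1°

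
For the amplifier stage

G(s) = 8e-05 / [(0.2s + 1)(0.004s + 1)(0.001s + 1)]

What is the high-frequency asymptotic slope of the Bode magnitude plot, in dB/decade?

Each pole contributes −20 dB/decade at high frequency; each zero contributes +20 dB/decade.
Net: 0 zero(s) − 3 pole(s) → -60 dB/decade.

-60 dB/decade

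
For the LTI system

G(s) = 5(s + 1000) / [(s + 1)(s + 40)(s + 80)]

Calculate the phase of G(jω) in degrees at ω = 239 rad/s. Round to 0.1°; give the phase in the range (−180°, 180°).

At s = jω = j239:
zero (s+1000): 1000 + j239 → |·| = √(1000²+239²) = √1057121 ≈ 1028.2, ∠ = arctan(239/1000) ≈ 13.44°
pole (s+1): 1 + j239 → |·| = √(1²+239²) = √57122 ≈ 239, ∠ = arctan(239/1) ≈ 89.76°
pole (s+40): 40 + j239 → |·| = √(40²+239²) = √58721 ≈ 242.32, ∠ = arctan(239/40) ≈ 80.50°
pole (s+80): 80 + j239 → |·| = √(80²+239²) = √63521 ≈ 252.03, ∠ = arctan(239/80) ≈ 71.49°
∠G = 13.44° − 241.75° = -228.31° ≡ 131.69° (principal value)

131.7°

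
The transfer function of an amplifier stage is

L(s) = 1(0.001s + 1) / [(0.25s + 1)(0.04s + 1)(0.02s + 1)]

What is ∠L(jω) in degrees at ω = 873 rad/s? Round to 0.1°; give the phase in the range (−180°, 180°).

At ω = 873 rad/s:
zero (1 + j873·0.001) = 1 + j0.873 → |·| ≈ 1.3275, ∠ ≈ 41.12°
pole (1 + j873·0.25) = 1 + j218.25 → |·| ≈ 218.25, ∠ ≈ 89.74°
pole (1 + j873·0.04) = 1 + j34.92 → |·| ≈ 34.934, ∠ ≈ 88.36°
pole (1 + j873·0.02) = 1 + j17.46 → |·| ≈ 17.489, ∠ ≈ 86.72°
∠L = (41.12°) − (89.74° + 88.36° + 86.72°) = -223.70° ≡ 136.30° (principal value)

136.3°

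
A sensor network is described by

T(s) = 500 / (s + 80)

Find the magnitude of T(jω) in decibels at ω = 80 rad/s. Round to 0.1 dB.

At s = jω = j80:
pole (s+80): 80 + j80 → |·| = √(80²+80²) = √12800 ≈ 113.14, ∠ = arctan(80/80) ≈ 45.00°
|T| = 500 / 113.14 ≈ 4.4193
Gain = 20 log₁₀(4.4193) ≈ 12.91 dB

12.9 dB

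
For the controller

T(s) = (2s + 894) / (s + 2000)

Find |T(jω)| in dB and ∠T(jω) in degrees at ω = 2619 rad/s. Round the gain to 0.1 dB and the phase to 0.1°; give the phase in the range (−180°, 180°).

4.2 dB, 27.7°

Substitute s = j2619:
Numerator: 2(j2619) + 894 = 894 + j5238
Denominator: (j2619) + 2000 = 2000 + j2619
|N| = √(894² + 5238²) ≈ 5313.7, ∠N ≈ 80.31°
|D| = √(2000² + 2619²) ≈ 3295.3, ∠D ≈ 52.63°
|T| = 5313.7 / 3295.3 ≈ 1.6125
Gain = 20 log₁₀(1.6125) ≈ 4.15 dB
∠T = 80.31° − 52.63° = 27.68°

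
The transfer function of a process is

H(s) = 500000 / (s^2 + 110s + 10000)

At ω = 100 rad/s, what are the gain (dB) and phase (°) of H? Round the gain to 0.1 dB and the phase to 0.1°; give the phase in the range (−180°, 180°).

At s = jω = j100:
quadratic: (j100)² + 110·j100 + 10000 = 0 + j11000 → |·| ≈ 11000, ∠ ≈ 90.00°
|H| = 500000 / 11000 ≈ 45.455
Gain = 20 log₁₀(45.455) ≈ 33.15 dB
∠H = 0.00° − 90.00° = -90.00°

33.2 dB, -90.0°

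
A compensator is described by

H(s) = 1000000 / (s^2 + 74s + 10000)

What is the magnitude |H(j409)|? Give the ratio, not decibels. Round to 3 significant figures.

At s = jω = j409:
quadratic: (j409)² + 74·j409 + 10000 = -157281 + j30266 → |·| ≈ 1.6017e+05, ∠ ≈ 169.11°
|H| = 1000000 / 1.6017e+05 ≈ 6.2434

6.24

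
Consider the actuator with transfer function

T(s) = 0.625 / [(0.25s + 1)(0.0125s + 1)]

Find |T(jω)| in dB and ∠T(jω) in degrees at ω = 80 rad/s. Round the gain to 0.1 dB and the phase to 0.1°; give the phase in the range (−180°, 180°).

-33.1 dB, -132.1°

At ω = 80 rad/s:
pole (1 + j80·0.25) = 1 + j20 → |·| ≈ 20.025, ∠ ≈ 87.14°
pole (1 + j80·0.0125) = 1 + j1 → |·| ≈ 1.4142, ∠ ≈ 45.00°
|T| = 0.625 · 1 / (20.025 · 1.4142) ≈ 0.02207
Gain = 20 log₁₀(0.02207) ≈ -33.12 dB
∠T = (0°) − (87.14° + 45.00°) = -132.14°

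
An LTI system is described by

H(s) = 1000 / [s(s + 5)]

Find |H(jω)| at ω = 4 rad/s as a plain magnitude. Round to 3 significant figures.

39.0

At s = jω = j4:
pole (s+5): 5 + j4 → |·| = √(5²+4²) = √41 ≈ 6.4031, ∠ = arctan(4/5) ≈ 38.66°
pole at origin: |s| = 4, ∠ = 90.00° (in denominator)
|H| = 1000 / 25.612 ≈ 39.044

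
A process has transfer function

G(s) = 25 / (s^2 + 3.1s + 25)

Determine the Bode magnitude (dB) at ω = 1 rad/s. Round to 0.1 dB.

0.3 dB

At s = jω = j1:
quadratic: (j1)² + 3.1·j1 + 25 = 24 + j3.1 → |·| ≈ 24.199, ∠ ≈ 7.36°
|G| = 25 / 24.199 ≈ 1.0331
Gain = 20 log₁₀(1.0331) ≈ 0.28 dB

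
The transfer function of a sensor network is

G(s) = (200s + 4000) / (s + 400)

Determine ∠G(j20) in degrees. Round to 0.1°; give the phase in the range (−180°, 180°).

42.1°

Substitute s = j20:
Numerator: 200(j20) + 4000 = 4000 + j4000
Denominator: (j20) + 400 = 400 + j20
|N| = √(4000² + 4000²) ≈ 5656.9, ∠N ≈ 45.00°
|D| = √(400² + 20²) ≈ 400.5, ∠D ≈ 2.86°
∠G = 45.00° − 2.86° = 42.14°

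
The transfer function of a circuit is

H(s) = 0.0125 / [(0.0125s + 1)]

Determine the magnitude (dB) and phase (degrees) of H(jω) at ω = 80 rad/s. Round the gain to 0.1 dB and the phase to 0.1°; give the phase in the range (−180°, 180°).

-41.1 dB, -45.0°

At ω = 80 rad/s:
pole (1 + j80·0.0125) = 1 + j1 → |·| ≈ 1.4142, ∠ ≈ 45.00°
|H| = 0.0125 · 1 / (1.4142) ≈ 0.0088389
Gain = 20 log₁₀(0.0088389) ≈ -41.07 dB
∠H = (0°) − (45.00°) = -45.00°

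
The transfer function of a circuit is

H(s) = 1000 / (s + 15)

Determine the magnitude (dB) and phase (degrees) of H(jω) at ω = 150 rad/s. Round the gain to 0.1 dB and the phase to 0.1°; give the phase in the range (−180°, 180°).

At s = jω = j150:
pole (s+15): 15 + j150 → |·| = √(15²+150²) = √22725 ≈ 150.75, ∠ = arctan(150/15) ≈ 84.29°
|H| = 1000 / 150.75 ≈ 6.6335
Gain = 20 log₁₀(6.6335) ≈ 16.43 dB
∠H = 0.00° − 84.29° = -84.29°

16.4 dB, -84.3°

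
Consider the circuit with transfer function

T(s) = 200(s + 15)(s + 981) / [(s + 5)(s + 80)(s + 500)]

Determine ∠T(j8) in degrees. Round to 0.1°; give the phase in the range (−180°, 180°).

At s = jω = j8:
zero (s+15): 15 + j8 → |·| = √(15²+8²) = √289 ≈ 17, ∠ = arctan(8/15) ≈ 28.07°
zero (s+981): 981 + j8 → |·| = √(981²+8²) = √962425 ≈ 981.03, ∠ = arctan(8/981) ≈ 0.47°
pole (s+5): 5 + j8 → |·| = √(5²+8²) = √89 ≈ 9.434, ∠ = arctan(8/5) ≈ 57.99°
pole (s+80): 80 + j8 → |·| = √(80²+8²) = √6464 ≈ 80.399, ∠ = arctan(8/80) ≈ 5.71°
pole (s+500): 500 + j8 → |·| = √(500²+8²) = √250064 ≈ 500.06, ∠ = arctan(8/500) ≈ 0.92°
∠T = 28.54° − 64.62° = -36.08°

-36.1°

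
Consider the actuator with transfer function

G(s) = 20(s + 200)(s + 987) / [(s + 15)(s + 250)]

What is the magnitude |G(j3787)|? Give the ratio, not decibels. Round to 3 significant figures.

20.7

At s = jω = j3787:
zero (s+200): 200 + j3787 → |·| = √(200²+3787²) = √14381369 ≈ 3792.3, ∠ = arctan(3787/200) ≈ 86.98°
zero (s+987): 987 + j3787 → |·| = √(987²+3787²) = √15315538 ≈ 3913.5, ∠ = arctan(3787/987) ≈ 75.39°
pole (s+15): 15 + j3787 → |·| = √(15²+3787²) = √14341594 ≈ 3787, ∠ = arctan(3787/15) ≈ 89.77°
pole (s+250): 250 + j3787 → |·| = √(250²+3787²) = √14403869 ≈ 3795.2, ∠ = arctan(3787/250) ≈ 86.22°
|G| = 20 · 1.4841e+07 / 1.4372e+07 ≈ 20.653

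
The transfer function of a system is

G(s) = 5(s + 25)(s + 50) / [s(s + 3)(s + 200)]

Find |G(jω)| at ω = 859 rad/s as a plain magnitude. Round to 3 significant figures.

0.00568

At s = jω = j859:
zero (s+25): 25 + j859 → |·| = √(25²+859²) = √738506 ≈ 859.36, ∠ = arctan(859/25) ≈ 88.33°
zero (s+50): 50 + j859 → |·| = √(50²+859²) = √740381 ≈ 860.45, ∠ = arctan(859/50) ≈ 86.67°
pole (s+3): 3 + j859 → |·| = √(3²+859²) = √737890 ≈ 859.01, ∠ = arctan(859/3) ≈ 89.80°
pole (s+200): 200 + j859 → |·| = √(200²+859²) = √777881 ≈ 881.98, ∠ = arctan(859/200) ≈ 76.89°
pole at origin: |s| = 859, ∠ = 90.00° (in denominator)
|G| = 5 · 7.3944e+05 / 6.508e+08 ≈ 0.005681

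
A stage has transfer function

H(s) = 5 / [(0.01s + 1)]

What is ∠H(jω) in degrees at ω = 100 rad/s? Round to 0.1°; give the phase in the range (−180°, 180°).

At ω = 100 rad/s:
pole (1 + j100·0.01) = 1 + j1 → |·| ≈ 1.4142, ∠ ≈ 45.00°
∠H = (0°) − (45.00°) = -45.00°

-45.0°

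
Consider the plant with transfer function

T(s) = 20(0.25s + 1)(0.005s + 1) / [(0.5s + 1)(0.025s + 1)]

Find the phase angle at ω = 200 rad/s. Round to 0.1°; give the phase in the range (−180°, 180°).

At ω = 200 rad/s:
zero (1 + j200·0.25) = 1 + j50 → |·| ≈ 50.01, ∠ ≈ 88.85°
zero (1 + j200·0.005) = 1 + j1 → |·| ≈ 1.4142, ∠ ≈ 45.00°
pole (1 + j200·0.5) = 1 + j100 → |·| ≈ 100, ∠ ≈ 89.43°
pole (1 + j200·0.025) = 1 + j5 → |·| ≈ 5.099, ∠ ≈ 78.69°
∠T = (88.85° + 45.00°) − (89.43° + 78.69°) = -34.27°

-34.3°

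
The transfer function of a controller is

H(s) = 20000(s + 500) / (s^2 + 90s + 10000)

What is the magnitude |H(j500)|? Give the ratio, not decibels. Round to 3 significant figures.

At s = jω = j500:
zero (s+500): 500 + j500 → |·| = √(500²+500²) = √500000 ≈ 707.11, ∠ = arctan(500/500) ≈ 45.00°
quadratic: (j500)² + 90·j500 + 10000 = -240000 + j45000 → |·| ≈ 2.4418e+05, ∠ ≈ 169.38°
|H| = 20000 · 707.11 / 2.4418e+05 ≈ 57.917

57.9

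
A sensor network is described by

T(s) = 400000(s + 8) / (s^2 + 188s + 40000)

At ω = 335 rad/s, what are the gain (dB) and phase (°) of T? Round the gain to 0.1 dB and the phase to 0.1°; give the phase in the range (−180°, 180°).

At s = jω = j335:
zero (s+8): 8 + j335 → |·| = √(8²+335²) = √112289 ≈ 335.1, ∠ = arctan(335/8) ≈ 88.63°
quadratic: (j335)² + 188·j335 + 40000 = -72225 + j62980 → |·| ≈ 95828, ∠ ≈ 138.91°
|T| = 400000 · 335.1 / 95828 ≈ 1398.8
Gain = 20 log₁₀(1398.8) ≈ 62.92 dB
∠T = 88.63° − 138.91° = -50.28°

62.9 dB, -50.3°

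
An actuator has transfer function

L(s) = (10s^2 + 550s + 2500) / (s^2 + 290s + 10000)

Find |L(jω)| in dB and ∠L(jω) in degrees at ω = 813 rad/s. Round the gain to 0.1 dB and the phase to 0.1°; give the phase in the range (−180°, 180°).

Substitute s = j813:
Numerator: 10(j813)^2 + 550(j813) + 2500 = -6607190 + j447150
Denominator: (j813)^2 + 290(j813) + 10000 = -650969 + j235770
|N| = √(6607190² + 447150²) ≈ 6.6223e+06, ∠N ≈ 176.13°
|D| = √(650969² + 235770²) ≈ 6.9235e+05, ∠D ≈ 160.09°
|L| = 6.6223e+06 / 6.9235e+05 ≈ 9.565
Gain = 20 log₁₀(9.565) ≈ 19.61 dB
∠L = 176.13° − 160.09° = 16.04°

19.6 dB, 16.0°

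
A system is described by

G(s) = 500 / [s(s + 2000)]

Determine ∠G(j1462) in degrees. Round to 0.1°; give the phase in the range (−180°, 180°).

At s = jω = j1462:
pole (s+2000): 2000 + j1462 → |·| = √(2000²+1462²) = √6137444 ≈ 2477.4, ∠ = arctan(1462/2000) ≈ 36.17°
pole at origin: |s| = 1462, ∠ = 90.00° (in denominator)
∠G = 0.00° − 126.17° = -126.17°

-126.2°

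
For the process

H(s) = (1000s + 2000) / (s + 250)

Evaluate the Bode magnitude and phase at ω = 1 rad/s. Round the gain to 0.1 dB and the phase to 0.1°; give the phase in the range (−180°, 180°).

Substitute s = j1:
Numerator: 1000(j1) + 2000 = 2000 + j1000
Denominator: (j1) + 250 = 250 + j1
|N| = √(2000² + 1000²) ≈ 2236.1, ∠N ≈ 26.57°
|D| = √(250² + 1²) ≈ 250, ∠D ≈ 0.23°
|H| = 2236.1 / 250 ≈ 8.9444
Gain = 20 log₁₀(8.9444) ≈ 19.03 dB
∠H = 26.57° − 0.23° = 26.34°

19.0 dB, 26.3°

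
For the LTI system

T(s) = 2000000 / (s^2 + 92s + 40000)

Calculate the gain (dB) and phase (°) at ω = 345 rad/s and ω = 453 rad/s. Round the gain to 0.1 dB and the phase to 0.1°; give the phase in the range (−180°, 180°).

At s = jω = j345:
quadratic: (j345)² + 92·j345 + 40000 = -79025 + j31740 → |·| ≈ 85161, ∠ ≈ 158.12°
|T| = 2000000 / 85161 ≈ 23.485
Gain = 20 log₁₀(23.485) ≈ 27.42 dB
∠T = 0.00° − 158.12° = -158.12°

At s = jω = j453:
quadratic: (j453)² + 92·j453 + 40000 = -165209 + j41676 → |·| ≈ 1.7038e+05, ∠ ≈ 165.84°
|T| = 2000000 / 1.7038e+05 ≈ 11.738
Gain = 20 log₁₀(11.738) ≈ 21.39 dB
∠T = 0.00° − 165.84° = -165.84°

ω = 345: 27.4 dB, -158.1°; ω = 453: 21.4 dB, -165.8°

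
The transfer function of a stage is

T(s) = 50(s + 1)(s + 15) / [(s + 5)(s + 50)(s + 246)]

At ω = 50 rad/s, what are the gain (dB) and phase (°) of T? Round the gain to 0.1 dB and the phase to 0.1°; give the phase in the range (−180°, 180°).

At s = jω = j50:
zero (s+1): 1 + j50 → |·| = √(1²+50²) = √2501 ≈ 50.01, ∠ = arctan(50/1) ≈ 88.85°
zero (s+15): 15 + j50 → |·| = √(15²+50²) = √2725 ≈ 52.202, ∠ = arctan(50/15) ≈ 73.30°
pole (s+5): 5 + j50 → |·| = √(5²+50²) = √2525 ≈ 50.249, ∠ = arctan(50/5) ≈ 84.29°
pole (s+50): 50 + j50 → |·| = √(50²+50²) = √5000 ≈ 70.711, ∠ = arctan(50/50) ≈ 45.00°
pole (s+246): 246 + j50 → |·| = √(246²+50²) = √63016 ≈ 251.03, ∠ = arctan(50/246) ≈ 11.49°
|T| = 50 · 2610.6 / 8.9195e+05 ≈ 0.14634
Gain = 20 log₁₀(0.14634) ≈ -16.69 dB
∠T = 162.15° − 140.78° = 21.37°

-16.7 dB, 21.4°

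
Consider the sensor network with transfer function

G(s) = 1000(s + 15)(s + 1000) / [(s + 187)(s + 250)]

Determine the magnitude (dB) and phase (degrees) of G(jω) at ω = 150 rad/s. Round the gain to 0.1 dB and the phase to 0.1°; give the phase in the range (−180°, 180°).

At s = jω = j150:
zero (s+15): 15 + j150 → |·| = √(15²+150²) = √22725 ≈ 150.75, ∠ = arctan(150/15) ≈ 84.29°
zero (s+1000): 1000 + j150 → |·| = √(1000²+150²) = √1022500 ≈ 1011.2, ∠ = arctan(150/1000) ≈ 8.53°
pole (s+187): 187 + j150 → |·| = √(187²+150²) = √57469 ≈ 239.73, ∠ = arctan(150/187) ≈ 38.73°
pole (s+250): 250 + j150 → |·| = √(250²+150²) = √85000 ≈ 291.55, ∠ = arctan(150/250) ≈ 30.96°
|G| = 1000 · 1.5244e+05 / 69893 ≈ 2181
Gain = 20 log₁₀(2181) ≈ 66.77 dB
∠G = 92.82° − 69.69° = 23.13°

66.8 dB, 23.1°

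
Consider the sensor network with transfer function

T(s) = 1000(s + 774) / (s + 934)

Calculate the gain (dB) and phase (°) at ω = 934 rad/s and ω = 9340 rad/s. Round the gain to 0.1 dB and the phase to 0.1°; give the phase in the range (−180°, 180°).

At s = jω = j934:
zero (s+774): 774 + j934 → |·| = √(774²+934²) = √1471432 ≈ 1213, ∠ = arctan(934/774) ≈ 50.35°
pole (s+934): 934 + j934 → |·| = √(934²+934²) = √1744712 ≈ 1320.9, ∠ = arctan(934/934) ≈ 45.00°
|T| = 1000 · 1213 / 1320.9 ≈ 918.31
Gain = 20 log₁₀(918.31) ≈ 59.26 dB
∠T = 50.35° − 45.00° = 5.35°

At s = jω = j9340:
zero (s+774): 774 + j9340 → |·| = √(774²+9340²) = √87834676 ≈ 9372, ∠ = arctan(9340/774) ≈ 85.26°
pole (s+934): 934 + j9340 → |·| = √(934²+9340²) = √88107956 ≈ 9386.6, ∠ = arctan(9340/934) ≈ 84.29°
|T| = 1000 · 9372 / 9386.6 ≈ 998.44
Gain = 20 log₁₀(998.44) ≈ 59.99 dB
∠T = 85.26° − 84.29° = 0.97°

ω = 934: 59.3 dB, 5.4°; ω = 9340: 60.0 dB, 1.0°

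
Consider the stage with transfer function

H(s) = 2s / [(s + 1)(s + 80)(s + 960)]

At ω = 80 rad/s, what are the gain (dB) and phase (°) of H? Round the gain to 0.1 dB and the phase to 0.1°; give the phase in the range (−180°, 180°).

-94.7 dB, -49.0°

At s = jω = j80:
zero at origin: s = j80 → |·| = 80, ∠ = 90.00°
pole (s+1): 1 + j80 → |·| = √(1²+80²) = √6401 ≈ 80.006, ∠ = arctan(80/1) ≈ 89.28°
pole (s+80): 80 + j80 → |·| = √(80²+80²) = √12800 ≈ 113.14, ∠ = arctan(80/80) ≈ 45.00°
pole (s+960): 960 + j80 → |·| = √(960²+80²) = √928000 ≈ 963.33, ∠ = arctan(80/960) ≈ 4.76°
|H| = 2 · 80 / 8.7199e+06 ≈ 1.8349e-05
Gain = 20 log₁₀(1.8349e-05) ≈ -94.73 dB
∠H = 90.00° − 139.04° = -49.04°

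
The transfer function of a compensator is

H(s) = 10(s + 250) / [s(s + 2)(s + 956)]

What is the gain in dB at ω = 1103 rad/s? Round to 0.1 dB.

-103.9 dB

At s = jω = j1103:
zero (s+250): 250 + j1103 → |·| = √(250²+1103²) = √1279109 ≈ 1131, ∠ = arctan(1103/250) ≈ 77.23°
pole (s+2): 2 + j1103 → |·| = √(2²+1103²) = √1216613 ≈ 1103, ∠ = arctan(1103/2) ≈ 89.90°
pole (s+956): 956 + j1103 → |·| = √(956²+1103²) = √2130545 ≈ 1459.6, ∠ = arctan(1103/956) ≈ 49.08°
pole at origin: |s| = 1103, ∠ = 90.00° (in denominator)
|H| = 10 · 1131 / 1.7758e+09 ≈ 6.369e-06
Gain = 20 log₁₀(6.369e-06) ≈ -103.92 dB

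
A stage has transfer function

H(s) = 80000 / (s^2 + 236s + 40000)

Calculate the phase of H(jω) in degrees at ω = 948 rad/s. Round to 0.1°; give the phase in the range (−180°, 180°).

At s = jω = j948:
quadratic: (j948)² + 236·j948 + 40000 = -858704 + j223728 → |·| ≈ 8.8737e+05, ∠ ≈ 165.40°
∠H = 0.00° − 165.40° = -165.40°

-165.4°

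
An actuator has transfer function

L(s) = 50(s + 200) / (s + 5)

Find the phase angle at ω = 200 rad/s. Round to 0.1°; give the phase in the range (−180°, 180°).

At s = jω = j200:
zero (s+200): 200 + j200 → |·| = √(200²+200²) = √80000 ≈ 282.84, ∠ = arctan(200/200) ≈ 45.00°
pole (s+5): 5 + j200 → |·| = √(5²+200²) = √40025 ≈ 200.06, ∠ = arctan(200/5) ≈ 88.57°
∠L = 45.00° − 88.57° = -43.57°

-43.6°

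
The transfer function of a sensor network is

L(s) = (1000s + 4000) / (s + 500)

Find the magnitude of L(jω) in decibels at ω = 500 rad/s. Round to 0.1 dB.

Substitute s = j500:
Numerator: 1000(j500) + 4000 = 4000 + j500000
Denominator: (j500) + 500 = 500 + j500
|N| = √(4000² + 500000²) ≈ 5.0002e+05, ∠N ≈ 89.54°
|D| = √(500² + 500²) ≈ 707.11, ∠D ≈ 45.00°
|L| = 5.0002e+05 / 707.11 ≈ 707.13
Gain = 20 log₁₀(707.13) ≈ 56.99 dB

57.0 dB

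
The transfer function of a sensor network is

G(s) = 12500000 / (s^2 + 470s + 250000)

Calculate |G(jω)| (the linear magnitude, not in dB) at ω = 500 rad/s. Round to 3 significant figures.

At s = jω = j500:
quadratic: (j500)² + 470·j500 + 250000 = 0 + j235000 → |·| ≈ 2.35e+05, ∠ ≈ 90.00°
|G| = 12500000 / 2.35e+05 ≈ 53.191

53.2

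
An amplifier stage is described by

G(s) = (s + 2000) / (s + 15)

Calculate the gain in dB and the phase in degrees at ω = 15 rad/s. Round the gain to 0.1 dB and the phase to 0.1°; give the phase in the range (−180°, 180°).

Substitute s = j15:
Numerator: (j15) + 2000 = 2000 + j15
Denominator: (j15) + 15 = 15 + j15
|N| = √(2000² + 15²) ≈ 2000.1, ∠N ≈ 0.43°
|D| = √(15² + 15²) ≈ 21.213, ∠D ≈ 45.00°
|G| = 2000.1 / 21.213 ≈ 94.287
Gain = 20 log₁₀(94.287) ≈ 39.49 dB
∠G = 0.43° − 45.00° = -44.57°

39.5 dB, -44.6°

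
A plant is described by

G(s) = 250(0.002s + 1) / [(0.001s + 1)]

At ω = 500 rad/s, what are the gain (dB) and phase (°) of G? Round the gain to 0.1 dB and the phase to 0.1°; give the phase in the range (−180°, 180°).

At ω = 500 rad/s:
zero (1 + j500·0.002) = 1 + j1 → |·| ≈ 1.4142, ∠ ≈ 45.00°
pole (1 + j500·0.001) = 1 + j0.5 → |·| ≈ 1.118, ∠ ≈ 26.57°
|G| = 250 · 1.4142 / (1.118) ≈ 316.23
Gain = 20 log₁₀(316.23) ≈ 50.00 dB
∠G = (45.00°) − (26.57°) = 18.43°

50.0 dB, 18.4°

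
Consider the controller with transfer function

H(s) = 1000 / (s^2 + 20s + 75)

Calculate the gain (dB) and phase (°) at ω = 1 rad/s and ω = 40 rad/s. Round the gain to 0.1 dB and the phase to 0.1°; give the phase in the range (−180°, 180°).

ω = 1: 22.3 dB, -15.1°; ω = 40: -4.7 dB, -152.3°

Substitute s = j1:
Numerator: 1000 = 1000 + j0
Denominator: (j1)^2 + 20(j1) + 75 = 74 + j20
|N| = √(1000² + 0²) ≈ 1000, ∠N ≈ 0.00°
|D| = √(74² + 20²) ≈ 76.655, ∠D ≈ 15.12°
|H| = 1000 / 76.655 ≈ 13.045
Gain = 20 log₁₀(13.045) ≈ 22.31 dB
∠H = 0.00° − 15.12° = -15.12°

Substitute s = j40:
Numerator: 1000 = 1000 + j0
Denominator: (j40)^2 + 20(j40) + 75 = -1525 + j800
|N| = √(1000² + 0²) ≈ 1000, ∠N ≈ 0.00°
|D| = √(1525² + 800²) ≈ 1722.1, ∠D ≈ 152.32°
|H| = 1000 / 1722.1 ≈ 0.58069
Gain = 20 log₁₀(0.58069) ≈ -4.72 dB
∠H = 0.00° − 152.32° = -152.32°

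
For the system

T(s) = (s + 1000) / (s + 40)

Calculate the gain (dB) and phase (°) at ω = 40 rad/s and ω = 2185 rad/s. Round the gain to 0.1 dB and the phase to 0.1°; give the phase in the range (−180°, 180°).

At s = jω = j40:
zero (s+1000): 1000 + j40 → |·| = √(1000²+40²) = √1001600 ≈ 1000.8, ∠ = arctan(40/1000) ≈ 2.29°
pole (s+40): 40 + j40 → |·| = √(40²+40²) = √3200 ≈ 56.569, ∠ = arctan(40/40) ≈ 45.00°
|T| = 1 · 1000.8 / 56.569 ≈ 17.692
Gain = 20 log₁₀(17.692) ≈ 24.96 dB
∠T = 2.29° − 45.00° = -42.71°

At s = jω = j2185:
zero (s+1000): 1000 + j2185 → |·| = √(1000²+2185²) = √5774225 ≈ 2403, ∠ = arctan(2185/1000) ≈ 65.41°
pole (s+40): 40 + j2185 → |·| = √(40²+2185²) = √4775825 ≈ 2185.4, ∠ = arctan(2185/40) ≈ 88.95°
|T| = 1 · 2403 / 2185.4 ≈ 1.0996
Gain = 20 log₁₀(1.0996) ≈ 0.82 dB
∠T = 65.41° − 88.95° = -23.54°

ω = 40: 25.0 dB, -42.7°; ω = 2185: 0.8 dB, -23.5°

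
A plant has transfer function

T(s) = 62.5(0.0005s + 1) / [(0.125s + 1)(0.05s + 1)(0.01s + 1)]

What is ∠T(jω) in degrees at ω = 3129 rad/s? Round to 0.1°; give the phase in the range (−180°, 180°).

At ω = 3129 rad/s:
zero (1 + j3129·0.0005) = 1 + j1.5645 → |·| ≈ 1.8568, ∠ ≈ 57.41°
pole (1 + j3129·0.125) = 1 + j391.125 → |·| ≈ 391.13, ∠ ≈ 89.85°
pole (1 + j3129·0.05) = 1 + j156.45 → |·| ≈ 156.45, ∠ ≈ 89.63°
pole (1 + j3129·0.01) = 1 + j31.29 → |·| ≈ 31.306, ∠ ≈ 88.17°
∠T = (57.41°) − (89.85° + 89.63° + 88.17°) = -210.24° ≡ 149.76° (principal value)

149.8°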